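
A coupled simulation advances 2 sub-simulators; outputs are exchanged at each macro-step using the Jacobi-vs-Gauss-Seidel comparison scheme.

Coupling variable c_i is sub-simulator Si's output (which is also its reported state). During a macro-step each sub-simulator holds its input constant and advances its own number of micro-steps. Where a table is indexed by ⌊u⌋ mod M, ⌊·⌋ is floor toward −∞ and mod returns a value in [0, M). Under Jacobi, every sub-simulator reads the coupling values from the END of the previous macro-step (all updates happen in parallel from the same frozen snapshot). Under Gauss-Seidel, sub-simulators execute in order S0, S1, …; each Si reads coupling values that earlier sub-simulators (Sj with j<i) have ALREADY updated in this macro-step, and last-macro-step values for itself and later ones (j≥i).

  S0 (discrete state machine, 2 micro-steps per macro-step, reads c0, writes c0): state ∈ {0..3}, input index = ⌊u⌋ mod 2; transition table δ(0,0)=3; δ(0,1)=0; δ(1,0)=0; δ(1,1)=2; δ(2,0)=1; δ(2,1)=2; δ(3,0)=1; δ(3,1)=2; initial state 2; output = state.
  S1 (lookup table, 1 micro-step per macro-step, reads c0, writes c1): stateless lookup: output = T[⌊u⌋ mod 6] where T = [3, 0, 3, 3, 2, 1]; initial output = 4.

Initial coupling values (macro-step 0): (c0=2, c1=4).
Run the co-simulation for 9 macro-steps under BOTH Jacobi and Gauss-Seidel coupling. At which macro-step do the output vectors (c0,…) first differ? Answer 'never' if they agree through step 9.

[Jacobi] macro 1: S0 reads c0=2 → after 2×micro: 0; S1 reads c0=2 → after 1×micro: 3 ⇒ (c0=0, c1=3)
[Jacobi] macro 2: S0 reads c0=0 → after 2×micro: 1; S1 reads c0=0 → after 1×micro: 3 ⇒ (c0=1, c1=3)
[Jacobi] macro 3: S0 reads c0=1 → after 2×micro: 2; S1 reads c0=1 → after 1×micro: 0 ⇒ (c0=2, c1=0)
[Jacobi] macro 4: S0 reads c0=2 → after 2×micro: 0; S1 reads c0=2 → after 1×micro: 3 ⇒ (c0=0, c1=3)
[Jacobi] macro 5: S0 reads c0=0 → after 2×micro: 1; S1 reads c0=0 → after 1×micro: 3 ⇒ (c0=1, c1=3)
[Jacobi] macro 6: S0 reads c0=1 → after 2×micro: 2; S1 reads c0=1 → after 1×micro: 0 ⇒ (c0=2, c1=0)
[Jacobi] macro 7: S0 reads c0=2 → after 2×micro: 0; S1 reads c0=2 → after 1×micro: 3 ⇒ (c0=0, c1=3)
[Jacobi] macro 8: S0 reads c0=0 → after 2×micro: 1; S1 reads c0=0 → after 1×micro: 3 ⇒ (c0=1, c1=3)
[Jacobi] macro 9: S0 reads c0=1 → after 2×micro: 2; S1 reads c0=1 → after 1×micro: 0 ⇒ (c0=2, c1=0)
[Gauss-Seidel] macro 1: S0 reads c0=2 → after 2×micro: 0; S1 reads c0=0 → after 1×micro: 3 ⇒ (c0=0, c1=3)
[Gauss-Seidel] macro 2: S0 reads c0=0 → after 2×micro: 1; S1 reads c0=1 → after 1×micro: 0 ⇒ (c0=1, c1=0)
[Gauss-Seidel] macro 3: S0 reads c0=1 → after 2×micro: 2; S1 reads c0=2 → after 1×micro: 3 ⇒ (c0=2, c1=3)
[Gauss-Seidel] macro 4: S0 reads c0=2 → after 2×micro: 0; S1 reads c0=0 → after 1×micro: 3 ⇒ (c0=0, c1=3)
[Gauss-Seidel] macro 5: S0 reads c0=0 → after 2×micro: 1; S1 reads c0=1 → after 1×micro: 0 ⇒ (c0=1, c1=0)
[Gauss-Seidel] macro 6: S0 reads c0=1 → after 2×micro: 2; S1 reads c0=2 → after 1×micro: 3 ⇒ (c0=2, c1=3)
[Gauss-Seidel] macro 7: S0 reads c0=2 → after 2×micro: 0; S1 reads c0=0 → after 1×micro: 3 ⇒ (c0=0, c1=3)
[Gauss-Seidel] macro 8: S0 reads c0=0 → after 2×micro: 1; S1 reads c0=1 → after 1×micro: 0 ⇒ (c0=1, c1=0)
[Gauss-Seidel] macro 9: S0 reads c0=1 → after 2×micro: 2; S1 reads c0=2 → after 1×micro: 3 ⇒ (c0=2, c1=3)

first divergence at macro-step: 2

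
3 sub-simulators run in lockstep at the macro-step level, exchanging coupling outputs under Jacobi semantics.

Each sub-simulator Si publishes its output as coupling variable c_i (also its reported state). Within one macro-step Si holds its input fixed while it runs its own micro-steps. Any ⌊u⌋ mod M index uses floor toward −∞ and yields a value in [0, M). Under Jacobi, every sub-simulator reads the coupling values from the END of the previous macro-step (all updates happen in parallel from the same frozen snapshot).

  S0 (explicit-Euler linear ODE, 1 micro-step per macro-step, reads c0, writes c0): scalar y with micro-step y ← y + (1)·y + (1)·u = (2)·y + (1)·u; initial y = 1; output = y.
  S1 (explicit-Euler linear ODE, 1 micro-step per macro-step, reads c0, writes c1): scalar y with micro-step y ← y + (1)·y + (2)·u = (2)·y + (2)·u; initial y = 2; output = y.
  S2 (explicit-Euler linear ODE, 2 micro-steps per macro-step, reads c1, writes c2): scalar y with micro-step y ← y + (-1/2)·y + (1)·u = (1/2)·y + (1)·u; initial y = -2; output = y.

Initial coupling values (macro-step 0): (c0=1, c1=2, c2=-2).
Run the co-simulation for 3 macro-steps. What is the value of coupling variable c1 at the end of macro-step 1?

c1 at macro-step 1 = 6

macro 1: S0 reads c0=1 → after 1×micro: 3; S1 reads c0=1 → after 1×micro: 6; S2 reads c1=2 → after 2×micro: 5/2 ⇒ (c0=3, c1=6, c2=5/2)
macro 2: S0 reads c0=3 → after 1×micro: 9; S1 reads c0=3 → after 1×micro: 18; S2 reads c1=6 → after 2×micro: 77/8 ⇒ (c0=9, c1=18, c2=77/8)
macro 3: S0 reads c0=9 → after 1×micro: 27; S1 reads c0=9 → after 1×micro: 54; S2 reads c1=18 → after 2×micro: 941/32 ⇒ (c0=27, c1=54, c2=941/32)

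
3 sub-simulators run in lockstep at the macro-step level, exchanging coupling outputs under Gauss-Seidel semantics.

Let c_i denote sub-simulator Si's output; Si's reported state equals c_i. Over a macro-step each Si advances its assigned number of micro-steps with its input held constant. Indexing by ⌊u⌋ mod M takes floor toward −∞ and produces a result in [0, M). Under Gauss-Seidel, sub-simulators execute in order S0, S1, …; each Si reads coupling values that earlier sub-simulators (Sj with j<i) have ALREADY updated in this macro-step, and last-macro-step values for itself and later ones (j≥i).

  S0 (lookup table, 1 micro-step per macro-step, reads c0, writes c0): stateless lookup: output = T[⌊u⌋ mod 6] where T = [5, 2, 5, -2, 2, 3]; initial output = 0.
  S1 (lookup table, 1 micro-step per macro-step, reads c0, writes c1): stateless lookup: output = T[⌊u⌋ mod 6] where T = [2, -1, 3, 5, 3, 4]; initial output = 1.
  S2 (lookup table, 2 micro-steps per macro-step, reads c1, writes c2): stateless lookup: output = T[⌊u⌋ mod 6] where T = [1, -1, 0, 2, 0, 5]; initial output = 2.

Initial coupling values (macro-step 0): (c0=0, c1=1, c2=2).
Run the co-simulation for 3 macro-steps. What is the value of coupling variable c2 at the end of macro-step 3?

macro 1: S0 reads c0=0 → after 1×micro: 5; S1 reads c0=5 → after 1×micro: 4; S2 reads c1=4 → after 2×micro: 0 ⇒ (c0=5, c1=4, c2=0)
macro 2: S0 reads c0=5 → after 1×micro: 3; S1 reads c0=3 → after 1×micro: 5; S2 reads c1=5 → after 2×micro: 5 ⇒ (c0=3, c1=5, c2=5)
macro 3: S0 reads c0=3 → after 1×micro: -2; S1 reads c0=-2 → after 1×micro: 3; S2 reads c1=3 → after 2×micro: 2 ⇒ (c0=-2, c1=3, c2=2)

c2 at macro-step 3 = 2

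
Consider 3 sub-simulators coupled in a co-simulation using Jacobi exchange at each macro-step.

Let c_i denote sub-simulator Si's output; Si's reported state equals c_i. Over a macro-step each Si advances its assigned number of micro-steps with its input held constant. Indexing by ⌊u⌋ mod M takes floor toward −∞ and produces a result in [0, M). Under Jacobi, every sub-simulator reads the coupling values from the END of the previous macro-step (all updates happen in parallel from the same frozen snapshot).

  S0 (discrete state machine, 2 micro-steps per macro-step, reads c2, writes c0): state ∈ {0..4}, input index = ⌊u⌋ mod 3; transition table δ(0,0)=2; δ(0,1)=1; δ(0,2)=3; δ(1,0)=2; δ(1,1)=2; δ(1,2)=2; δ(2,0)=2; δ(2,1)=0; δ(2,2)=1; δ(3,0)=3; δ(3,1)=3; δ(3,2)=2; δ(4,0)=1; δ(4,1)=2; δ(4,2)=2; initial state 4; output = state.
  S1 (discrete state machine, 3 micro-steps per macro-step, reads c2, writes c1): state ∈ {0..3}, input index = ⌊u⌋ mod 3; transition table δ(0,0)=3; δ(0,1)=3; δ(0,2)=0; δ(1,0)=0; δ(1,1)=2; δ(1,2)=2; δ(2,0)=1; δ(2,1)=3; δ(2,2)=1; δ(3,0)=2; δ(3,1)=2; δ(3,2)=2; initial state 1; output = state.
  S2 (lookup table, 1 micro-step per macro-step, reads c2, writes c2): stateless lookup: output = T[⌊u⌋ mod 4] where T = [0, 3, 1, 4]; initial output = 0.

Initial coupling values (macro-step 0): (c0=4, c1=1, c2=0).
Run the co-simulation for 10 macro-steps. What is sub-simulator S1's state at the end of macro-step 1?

macro 1: S0 reads c2=0 → after 2×micro: 2; S1 reads c2=0 → after 3×micro: 2; S2 reads c2=0 → after 1×micro: 0 ⇒ (c0=2, c1=2, c2=0)
macro 2: S0 reads c2=0 → after 2×micro: 2; S1 reads c2=0 → after 3×micro: 3; S2 reads c2=0 → after 1×micro: 0 ⇒ (c0=2, c1=3, c2=0)
macro 3: S0 reads c2=0 → after 2×micro: 2; S1 reads c2=0 → after 3×micro: 0; S2 reads c2=0 → after 1×micro: 0 ⇒ (c0=2, c1=0, c2=0)
macro 4: S0 reads c2=0 → after 2×micro: 2; S1 reads c2=0 → after 3×micro: 1; S2 reads c2=0 → after 1×micro: 0 ⇒ (c0=2, c1=1, c2=0)
macro 5: S0 reads c2=0 → after 2×micro: 2; S1 reads c2=0 → after 3×micro: 2; S2 reads c2=0 → after 1×micro: 0 ⇒ (c0=2, c1=2, c2=0)
macro 6: S0 reads c2=0 → after 2×micro: 2; S1 reads c2=0 → after 3×micro: 3; S2 reads c2=0 → after 1×micro: 0 ⇒ (c0=2, c1=3, c2=0)
macro 7: S0 reads c2=0 → after 2×micro: 2; S1 reads c2=0 → after 3×micro: 0; S2 reads c2=0 → after 1×micro: 0 ⇒ (c0=2, c1=0, c2=0)
macro 8: S0 reads c2=0 → after 2×micro: 2; S1 reads c2=0 → after 3×micro: 1; S2 reads c2=0 → after 1×micro: 0 ⇒ (c0=2, c1=1, c2=0)
macro 9: S0 reads c2=0 → after 2×micro: 2; S1 reads c2=0 → after 3×micro: 2; S2 reads c2=0 → after 1×micro: 0 ⇒ (c0=2, c1=2, c2=0)
macro 10: S0 reads c2=0 → after 2×micro: 2; S1 reads c2=0 → after 3×micro: 3; S2 reads c2=0 → after 1×micro: 0 ⇒ (c0=2, c1=3, c2=0)

S1 state at macro-step 1 = 2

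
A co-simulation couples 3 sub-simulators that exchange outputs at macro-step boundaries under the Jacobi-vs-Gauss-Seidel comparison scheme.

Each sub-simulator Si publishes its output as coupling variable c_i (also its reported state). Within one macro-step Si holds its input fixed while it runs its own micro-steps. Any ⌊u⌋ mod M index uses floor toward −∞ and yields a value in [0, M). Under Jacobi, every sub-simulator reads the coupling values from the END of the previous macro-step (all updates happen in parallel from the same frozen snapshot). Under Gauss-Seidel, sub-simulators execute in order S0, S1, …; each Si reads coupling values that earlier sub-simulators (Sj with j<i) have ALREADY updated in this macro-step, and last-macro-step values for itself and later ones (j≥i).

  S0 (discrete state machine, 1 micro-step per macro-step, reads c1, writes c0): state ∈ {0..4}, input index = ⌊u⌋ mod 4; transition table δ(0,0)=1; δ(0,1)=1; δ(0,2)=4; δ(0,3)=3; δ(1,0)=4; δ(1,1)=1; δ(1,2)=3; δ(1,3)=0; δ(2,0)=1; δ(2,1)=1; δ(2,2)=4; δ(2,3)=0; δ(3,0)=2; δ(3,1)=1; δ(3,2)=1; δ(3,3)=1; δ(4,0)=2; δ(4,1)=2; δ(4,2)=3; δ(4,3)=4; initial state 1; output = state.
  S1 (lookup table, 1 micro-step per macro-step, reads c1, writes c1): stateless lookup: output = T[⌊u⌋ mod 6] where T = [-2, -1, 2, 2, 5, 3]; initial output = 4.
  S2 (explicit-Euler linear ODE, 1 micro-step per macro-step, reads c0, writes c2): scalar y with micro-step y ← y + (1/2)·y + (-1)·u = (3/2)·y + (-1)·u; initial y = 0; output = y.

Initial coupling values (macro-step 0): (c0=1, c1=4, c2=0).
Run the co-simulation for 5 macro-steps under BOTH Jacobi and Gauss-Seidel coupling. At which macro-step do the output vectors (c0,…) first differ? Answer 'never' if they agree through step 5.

first divergence at macro-step: 1

[Jacobi] macro 1: S0 reads c1=4 → after 1×micro: 4; S1 reads c1=4 → after 1×micro: 5; S2 reads c0=1 → after 1×micro: -1 ⇒ (c0=4, c1=5, c2=-1)
[Jacobi] macro 2: S0 reads c1=5 → after 1×micro: 2; S1 reads c1=5 → after 1×micro: 3; S2 reads c0=4 → after 1×micro: -11/2 ⇒ (c0=2, c1=3, c2=-11/2)
[Jacobi] macro 3: S0 reads c1=3 → after 1×micro: 0; S1 reads c1=3 → after 1×micro: 2; S2 reads c0=2 → after 1×micro: -41/4 ⇒ (c0=0, c1=2, c2=-41/4)
[Jacobi] macro 4: S0 reads c1=2 → after 1×micro: 4; S1 reads c1=2 → after 1×micro: 2; S2 reads c0=0 → after 1×micro: -123/8 ⇒ (c0=4, c1=2, c2=-123/8)
[Jacobi] macro 5: S0 reads c1=2 → after 1×micro: 3; S1 reads c1=2 → after 1×micro: 2; S2 reads c0=4 → after 1×micro: -433/16 ⇒ (c0=3, c1=2, c2=-433/16)
[Gauss-Seidel] macro 1: S0 reads c1=4 → after 1×micro: 4; S1 reads c1=4 → after 1×micro: 5; S2 reads c0=4 → after 1×micro: -4 ⇒ (c0=4, c1=5, c2=-4)
[Gauss-Seidel] macro 2: S0 reads c1=5 → after 1×micro: 2; S1 reads c1=5 → after 1×micro: 3; S2 reads c0=2 → after 1×micro: -8 ⇒ (c0=2, c1=3, c2=-8)
[Gauss-Seidel] macro 3: S0 reads c1=3 → after 1×micro: 0; S1 reads c1=3 → after 1×micro: 2; S2 reads c0=0 → after 1×micro: -12 ⇒ (c0=0, c1=2, c2=-12)
[Gauss-Seidel] macro 4: S0 reads c1=2 → after 1×micro: 4; S1 reads c1=2 → after 1×micro: 2; S2 reads c0=4 → after 1×micro: -22 ⇒ (c0=4, c1=2, c2=-22)
[Gauss-Seidel] macro 5: S0 reads c1=2 → after 1×micro: 3; S1 reads c1=2 → after 1×micro: 2; S2 reads c0=3 → after 1×micro: -36 ⇒ (c0=3, c1=2, c2=-36)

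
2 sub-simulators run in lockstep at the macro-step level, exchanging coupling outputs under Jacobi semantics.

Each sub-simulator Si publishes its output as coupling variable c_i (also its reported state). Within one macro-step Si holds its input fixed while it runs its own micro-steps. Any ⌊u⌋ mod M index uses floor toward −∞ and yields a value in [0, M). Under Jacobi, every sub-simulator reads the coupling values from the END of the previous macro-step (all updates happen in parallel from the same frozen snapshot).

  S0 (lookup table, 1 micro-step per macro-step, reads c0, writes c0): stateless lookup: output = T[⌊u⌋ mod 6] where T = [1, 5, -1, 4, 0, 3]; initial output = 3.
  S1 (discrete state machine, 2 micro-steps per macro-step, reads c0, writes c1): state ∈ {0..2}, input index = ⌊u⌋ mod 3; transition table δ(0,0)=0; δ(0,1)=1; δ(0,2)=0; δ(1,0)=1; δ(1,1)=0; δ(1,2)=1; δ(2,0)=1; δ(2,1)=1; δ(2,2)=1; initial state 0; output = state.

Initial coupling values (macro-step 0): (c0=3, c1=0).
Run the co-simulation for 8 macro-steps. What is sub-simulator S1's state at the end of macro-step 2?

macro 1: S0 reads c0=3 → after 1×micro: 4; S1 reads c0=3 → after 2×micro: 0 ⇒ (c0=4, c1=0)
macro 2: S0 reads c0=4 → after 1×micro: 0; S1 reads c0=4 → after 2×micro: 0 ⇒ (c0=0, c1=0)
macro 3: S0 reads c0=0 → after 1×micro: 1; S1 reads c0=0 → after 2×micro: 0 ⇒ (c0=1, c1=0)
macro 4: S0 reads c0=1 → after 1×micro: 5; S1 reads c0=1 → after 2×micro: 0 ⇒ (c0=5, c1=0)
macro 5: S0 reads c0=5 → after 1×micro: 3; S1 reads c0=5 → after 2×micro: 0 ⇒ (c0=3, c1=0)
macro 6: S0 reads c0=3 → after 1×micro: 4; S1 reads c0=3 → after 2×micro: 0 ⇒ (c0=4, c1=0)
macro 7: S0 reads c0=4 → after 1×micro: 0; S1 reads c0=4 → after 2×micro: 0 ⇒ (c0=0, c1=0)
macro 8: S0 reads c0=0 → after 1×micro: 1; S1 reads c0=0 → after 2×micro: 0 ⇒ (c0=1, c1=0)

S1 state at macro-step 2 = 0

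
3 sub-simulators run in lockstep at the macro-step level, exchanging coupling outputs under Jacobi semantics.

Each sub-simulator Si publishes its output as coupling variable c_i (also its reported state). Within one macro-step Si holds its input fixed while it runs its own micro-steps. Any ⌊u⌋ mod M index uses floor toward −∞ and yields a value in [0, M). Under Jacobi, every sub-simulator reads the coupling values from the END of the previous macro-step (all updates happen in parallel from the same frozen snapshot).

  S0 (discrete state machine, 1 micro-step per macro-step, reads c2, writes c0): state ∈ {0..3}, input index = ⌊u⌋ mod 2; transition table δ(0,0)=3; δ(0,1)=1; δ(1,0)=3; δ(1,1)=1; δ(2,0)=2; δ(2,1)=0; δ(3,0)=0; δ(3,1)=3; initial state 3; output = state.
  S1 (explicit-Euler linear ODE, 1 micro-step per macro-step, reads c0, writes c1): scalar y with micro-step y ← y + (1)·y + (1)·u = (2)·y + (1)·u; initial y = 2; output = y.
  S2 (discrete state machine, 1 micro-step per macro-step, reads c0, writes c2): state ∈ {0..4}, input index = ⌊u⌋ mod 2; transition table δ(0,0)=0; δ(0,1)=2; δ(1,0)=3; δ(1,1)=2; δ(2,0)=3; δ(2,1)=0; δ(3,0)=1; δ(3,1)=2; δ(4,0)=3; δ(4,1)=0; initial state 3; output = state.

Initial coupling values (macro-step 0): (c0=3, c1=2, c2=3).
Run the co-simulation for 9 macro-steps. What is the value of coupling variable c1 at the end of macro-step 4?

macro 1: S0 reads c2=3 → after 1×micro: 3; S1 reads c0=3 → after 1×micro: 7; S2 reads c0=3 → after 1×micro: 2 ⇒ (c0=3, c1=7, c2=2)
macro 2: S0 reads c2=2 → after 1×micro: 0; S1 reads c0=3 → after 1×micro: 17; S2 reads c0=3 → after 1×micro: 0 ⇒ (c0=0, c1=17, c2=0)
macro 3: S0 reads c2=0 → after 1×micro: 3; S1 reads c0=0 → after 1×micro: 34; S2 reads c0=0 → after 1×micro: 0 ⇒ (c0=3, c1=34, c2=0)
macro 4: S0 reads c2=0 → after 1×micro: 0; S1 reads c0=3 → after 1×micro: 71; S2 reads c0=3 → after 1×micro: 2 ⇒ (c0=0, c1=71, c2=2)
macro 5: S0 reads c2=2 → after 1×micro: 3; S1 reads c0=0 → after 1×micro: 142; S2 reads c0=0 → after 1×micro: 3 ⇒ (c0=3, c1=142, c2=3)
macro 6: S0 reads c2=3 → after 1×micro: 3; S1 reads c0=3 → after 1×micro: 287; S2 reads c0=3 → after 1×micro: 2 ⇒ (c0=3, c1=287, c2=2)
macro 7: S0 reads c2=2 → after 1×micro: 0; S1 reads c0=3 → after 1×micro: 577; S2 reads c0=3 → after 1×micro: 0 ⇒ (c0=0, c1=577, c2=0)
macro 8: S0 reads c2=0 → after 1×micro: 3; S1 reads c0=0 → after 1×micro: 1154; S2 reads c0=0 → after 1×micro: 0 ⇒ (c0=3, c1=1154, c2=0)
macro 9: S0 reads c2=0 → after 1×micro: 0; S1 reads c0=3 → after 1×micro: 2311; S2 reads c0=3 → after 1×micro: 2 ⇒ (c0=0, c1=2311, c2=2)

c1 at macro-step 4 = 71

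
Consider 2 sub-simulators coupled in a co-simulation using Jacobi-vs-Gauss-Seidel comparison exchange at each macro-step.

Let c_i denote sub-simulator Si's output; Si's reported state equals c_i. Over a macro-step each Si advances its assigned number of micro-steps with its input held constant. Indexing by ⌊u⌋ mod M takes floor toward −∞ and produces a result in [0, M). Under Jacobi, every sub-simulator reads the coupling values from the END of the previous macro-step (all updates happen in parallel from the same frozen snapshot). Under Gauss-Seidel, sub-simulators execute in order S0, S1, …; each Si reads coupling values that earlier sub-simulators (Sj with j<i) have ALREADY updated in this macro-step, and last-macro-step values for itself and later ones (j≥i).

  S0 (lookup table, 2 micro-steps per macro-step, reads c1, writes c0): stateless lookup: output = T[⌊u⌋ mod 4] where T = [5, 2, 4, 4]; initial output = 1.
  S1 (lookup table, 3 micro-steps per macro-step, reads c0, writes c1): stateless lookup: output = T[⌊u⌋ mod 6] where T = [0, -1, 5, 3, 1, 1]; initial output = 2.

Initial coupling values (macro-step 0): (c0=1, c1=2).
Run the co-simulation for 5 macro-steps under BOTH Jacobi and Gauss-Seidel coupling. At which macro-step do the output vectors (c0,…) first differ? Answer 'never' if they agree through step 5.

first divergence at macro-step: 1

[Jacobi] macro 1: S0 reads c1=2 → after 2×micro: 4; S1 reads c0=1 → after 3×micro: -1 ⇒ (c0=4, c1=-1)
[Jacobi] macro 2: S0 reads c1=-1 → after 2×micro: 4; S1 reads c0=4 → after 3×micro: 1 ⇒ (c0=4, c1=1)
[Jacobi] macro 3: S0 reads c1=1 → after 2×micro: 2; S1 reads c0=4 → after 3×micro: 1 ⇒ (c0=2, c1=1)
[Jacobi] macro 4: S0 reads c1=1 → after 2×micro: 2; S1 reads c0=2 → after 3×micro: 5 ⇒ (c0=2, c1=5)
[Jacobi] macro 5: S0 reads c1=5 → after 2×micro: 2; S1 reads c0=2 → after 3×micro: 5 ⇒ (c0=2, c1=5)
[Gauss-Seidel] macro 1: S0 reads c1=2 → after 2×micro: 4; S1 reads c0=4 → after 3×micro: 1 ⇒ (c0=4, c1=1)
[Gauss-Seidel] macro 2: S0 reads c1=1 → after 2×micro: 2; S1 reads c0=2 → after 3×micro: 5 ⇒ (c0=2, c1=5)
[Gauss-Seidel] macro 3: S0 reads c1=5 → after 2×micro: 2; S1 reads c0=2 → after 3×micro: 5 ⇒ (c0=2, c1=5)
[Gauss-Seidel] macro 4: S0 reads c1=5 → after 2×micro: 2; S1 reads c0=2 → after 3×micro: 5 ⇒ (c0=2, c1=5)
[Gauss-Seidel] macro 5: S0 reads c1=5 → after 2×micro: 2; S1 reads c0=2 → after 3×micro: 5 ⇒ (c0=2, c1=5)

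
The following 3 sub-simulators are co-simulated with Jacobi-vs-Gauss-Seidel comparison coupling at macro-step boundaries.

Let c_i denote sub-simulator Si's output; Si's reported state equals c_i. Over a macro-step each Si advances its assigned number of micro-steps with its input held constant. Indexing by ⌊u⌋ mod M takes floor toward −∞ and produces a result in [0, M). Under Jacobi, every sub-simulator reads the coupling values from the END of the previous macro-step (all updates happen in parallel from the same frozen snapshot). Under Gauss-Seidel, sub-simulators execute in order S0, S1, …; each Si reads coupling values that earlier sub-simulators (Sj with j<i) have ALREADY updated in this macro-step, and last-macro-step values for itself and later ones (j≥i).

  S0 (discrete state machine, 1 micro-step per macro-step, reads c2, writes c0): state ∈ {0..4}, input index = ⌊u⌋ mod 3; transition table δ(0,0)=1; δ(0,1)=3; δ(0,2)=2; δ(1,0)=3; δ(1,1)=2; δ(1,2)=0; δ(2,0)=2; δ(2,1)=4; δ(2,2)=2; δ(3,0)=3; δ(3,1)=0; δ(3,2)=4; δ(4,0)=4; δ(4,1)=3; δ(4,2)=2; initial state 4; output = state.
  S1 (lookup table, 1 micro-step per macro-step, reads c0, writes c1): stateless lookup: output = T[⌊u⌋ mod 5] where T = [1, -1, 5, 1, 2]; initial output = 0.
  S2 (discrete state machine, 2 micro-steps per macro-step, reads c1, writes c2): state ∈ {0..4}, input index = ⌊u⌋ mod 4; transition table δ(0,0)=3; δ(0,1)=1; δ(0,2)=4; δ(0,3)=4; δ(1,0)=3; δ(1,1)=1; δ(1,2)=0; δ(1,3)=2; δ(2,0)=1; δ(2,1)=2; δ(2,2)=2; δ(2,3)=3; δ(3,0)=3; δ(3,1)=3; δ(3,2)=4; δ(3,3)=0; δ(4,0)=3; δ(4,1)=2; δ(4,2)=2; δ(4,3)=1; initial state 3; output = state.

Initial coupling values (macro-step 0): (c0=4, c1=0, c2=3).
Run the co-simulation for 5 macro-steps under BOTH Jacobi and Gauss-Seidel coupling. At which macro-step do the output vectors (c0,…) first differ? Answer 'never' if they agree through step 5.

first divergence at macro-step: 1

[Jacobi] macro 1: S0 reads c2=3 → after 1×micro: 4; S1 reads c0=4 → after 1×micro: 2; S2 reads c1=0 → after 2×micro: 3 ⇒ (c0=4, c1=2, c2=3)
[Jacobi] macro 2: S0 reads c2=3 → after 1×micro: 4; S1 reads c0=4 → after 1×micro: 2; S2 reads c1=2 → after 2×micro: 2 ⇒ (c0=4, c1=2, c2=2)
[Jacobi] macro 3: S0 reads c2=2 → after 1×micro: 2; S1 reads c0=4 → after 1×micro: 2; S2 reads c1=2 → after 2×micro: 2 ⇒ (c0=2, c1=2, c2=2)
[Jacobi] macro 4: S0 reads c2=2 → after 1×micro: 2; S1 reads c0=2 → after 1×micro: 5; S2 reads c1=2 → after 2×micro: 2 ⇒ (c0=2, c1=5, c2=2)
[Jacobi] macro 5: S0 reads c2=2 → after 1×micro: 2; S1 reads c0=2 → after 1×micro: 5; S2 reads c1=5 → after 2×micro: 2 ⇒ (c0=2, c1=5, c2=2)
[Gauss-Seidel] macro 1: S0 reads c2=3 → after 1×micro: 4; S1 reads c0=4 → after 1×micro: 2; S2 reads c1=2 → after 2×micro: 2 ⇒ (c0=4, c1=2, c2=2)
[Gauss-Seidel] macro 2: S0 reads c2=2 → after 1×micro: 2; S1 reads c0=2 → after 1×micro: 5; S2 reads c1=5 → after 2×micro: 2 ⇒ (c0=2, c1=5, c2=2)
[Gauss-Seidel] macro 3: S0 reads c2=2 → after 1×micro: 2; S1 reads c0=2 → after 1×micro: 5; S2 reads c1=5 → after 2×micro: 2 ⇒ (c0=2, c1=5, c2=2)
[Gauss-Seidel] macro 4: S0 reads c2=2 → after 1×micro: 2; S1 reads c0=2 → after 1×micro: 5; S2 reads c1=5 → after 2×micro: 2 ⇒ (c0=2, c1=5, c2=2)
[Gauss-Seidel] macro 5: S0 reads c2=2 → after 1×micro: 2; S1 reads c0=2 → after 1×micro: 5; S2 reads c1=5 → after 2×micro: 2 ⇒ (c0=2, c1=5, c2=2)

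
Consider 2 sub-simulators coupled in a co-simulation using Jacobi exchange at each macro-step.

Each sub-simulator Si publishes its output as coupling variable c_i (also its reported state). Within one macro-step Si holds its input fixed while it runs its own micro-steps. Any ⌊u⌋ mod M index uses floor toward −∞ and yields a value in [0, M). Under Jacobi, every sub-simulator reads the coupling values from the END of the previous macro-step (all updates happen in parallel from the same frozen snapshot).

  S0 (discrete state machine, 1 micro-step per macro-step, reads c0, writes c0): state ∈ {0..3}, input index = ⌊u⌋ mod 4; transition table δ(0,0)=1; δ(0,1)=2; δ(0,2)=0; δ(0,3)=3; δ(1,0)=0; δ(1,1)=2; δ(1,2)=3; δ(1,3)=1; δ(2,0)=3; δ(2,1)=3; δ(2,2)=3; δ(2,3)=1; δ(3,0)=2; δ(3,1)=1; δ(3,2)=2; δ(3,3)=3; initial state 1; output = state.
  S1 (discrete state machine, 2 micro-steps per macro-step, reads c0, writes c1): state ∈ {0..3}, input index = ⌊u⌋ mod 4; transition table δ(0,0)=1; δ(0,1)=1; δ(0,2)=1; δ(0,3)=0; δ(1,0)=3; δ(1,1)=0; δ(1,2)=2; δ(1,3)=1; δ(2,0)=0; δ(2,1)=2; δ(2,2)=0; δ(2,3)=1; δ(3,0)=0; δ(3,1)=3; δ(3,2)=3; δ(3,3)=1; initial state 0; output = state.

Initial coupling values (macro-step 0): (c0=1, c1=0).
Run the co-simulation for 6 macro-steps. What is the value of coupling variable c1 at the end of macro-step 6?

macro 1: S0 reads c0=1 → after 1×micro: 2; S1 reads c0=1 → after 2×micro: 0 ⇒ (c0=2, c1=0)
macro 2: S0 reads c0=2 → after 1×micro: 3; S1 reads c0=2 → after 2×micro: 2 ⇒ (c0=3, c1=2)
macro 3: S0 reads c0=3 → after 1×micro: 3; S1 reads c0=3 → after 2×micro: 1 ⇒ (c0=3, c1=1)
macro 4: S0 reads c0=3 → after 1×micro: 3; S1 reads c0=3 → after 2×micro: 1 ⇒ (c0=3, c1=1)
macro 5: S0 reads c0=3 → after 1×micro: 3; S1 reads c0=3 → after 2×micro: 1 ⇒ (c0=3, c1=1)
macro 6: S0 reads c0=3 → after 1×micro: 3; S1 reads c0=3 → after 2×micro: 1 ⇒ (c0=3, c1=1)

c1 at macro-step 6 = 1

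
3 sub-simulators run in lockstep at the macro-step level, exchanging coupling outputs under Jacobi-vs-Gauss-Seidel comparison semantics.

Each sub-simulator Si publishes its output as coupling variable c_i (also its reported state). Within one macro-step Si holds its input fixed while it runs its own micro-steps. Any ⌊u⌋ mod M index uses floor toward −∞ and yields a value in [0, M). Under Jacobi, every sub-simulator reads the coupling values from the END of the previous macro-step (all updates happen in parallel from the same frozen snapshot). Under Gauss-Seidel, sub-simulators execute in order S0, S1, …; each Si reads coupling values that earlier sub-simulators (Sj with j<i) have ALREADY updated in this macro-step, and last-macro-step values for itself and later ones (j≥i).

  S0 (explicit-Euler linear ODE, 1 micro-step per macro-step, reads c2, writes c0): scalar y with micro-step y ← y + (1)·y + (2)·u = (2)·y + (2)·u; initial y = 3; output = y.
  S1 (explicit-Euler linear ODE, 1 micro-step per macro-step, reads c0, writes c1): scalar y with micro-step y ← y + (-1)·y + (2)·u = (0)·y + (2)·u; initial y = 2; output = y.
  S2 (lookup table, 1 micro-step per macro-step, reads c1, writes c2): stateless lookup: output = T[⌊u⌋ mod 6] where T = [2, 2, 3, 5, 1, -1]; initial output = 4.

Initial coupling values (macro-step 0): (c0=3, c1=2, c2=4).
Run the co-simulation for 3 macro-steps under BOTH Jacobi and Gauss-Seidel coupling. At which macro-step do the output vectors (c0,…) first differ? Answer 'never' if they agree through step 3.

[Jacobi] macro 1: S0 reads c2=4 → after 1×micro: 14; S1 reads c0=3 → after 1×micro: 6; S2 reads c1=2 → after 1×micro: 3 ⇒ (c0=14, c1=6, c2=3)
[Jacobi] macro 2: S0 reads c2=3 → after 1×micro: 34; S1 reads c0=14 → after 1×micro: 28; S2 reads c1=6 → after 1×micro: 2 ⇒ (c0=34, c1=28, c2=2)
[Jacobi] macro 3: S0 reads c2=2 → after 1×micro: 72; S1 reads c0=34 → after 1×micro: 68; S2 reads c1=28 → after 1×micro: 1 ⇒ (c0=72, c1=68, c2=1)
[Gauss-Seidel] macro 1: S0 reads c2=4 → after 1×micro: 14; S1 reads c0=14 → after 1×micro: 28; S2 reads c1=28 → after 1×micro: 1 ⇒ (c0=14, c1=28, c2=1)
[Gauss-Seidel] macro 2: S0 reads c2=1 → after 1×micro: 30; S1 reads c0=30 → after 1×micro: 60; S2 reads c1=60 → after 1×micro: 2 ⇒ (c0=30, c1=60, c2=2)
[Gauss-Seidel] macro 3: S0 reads c2=2 → after 1×micro: 64; S1 reads c0=64 → after 1×micro: 128; S2 reads c1=128 → after 1×micro: 3 ⇒ (c0=64, c1=128, c2=3)

first divergence at macro-step: 1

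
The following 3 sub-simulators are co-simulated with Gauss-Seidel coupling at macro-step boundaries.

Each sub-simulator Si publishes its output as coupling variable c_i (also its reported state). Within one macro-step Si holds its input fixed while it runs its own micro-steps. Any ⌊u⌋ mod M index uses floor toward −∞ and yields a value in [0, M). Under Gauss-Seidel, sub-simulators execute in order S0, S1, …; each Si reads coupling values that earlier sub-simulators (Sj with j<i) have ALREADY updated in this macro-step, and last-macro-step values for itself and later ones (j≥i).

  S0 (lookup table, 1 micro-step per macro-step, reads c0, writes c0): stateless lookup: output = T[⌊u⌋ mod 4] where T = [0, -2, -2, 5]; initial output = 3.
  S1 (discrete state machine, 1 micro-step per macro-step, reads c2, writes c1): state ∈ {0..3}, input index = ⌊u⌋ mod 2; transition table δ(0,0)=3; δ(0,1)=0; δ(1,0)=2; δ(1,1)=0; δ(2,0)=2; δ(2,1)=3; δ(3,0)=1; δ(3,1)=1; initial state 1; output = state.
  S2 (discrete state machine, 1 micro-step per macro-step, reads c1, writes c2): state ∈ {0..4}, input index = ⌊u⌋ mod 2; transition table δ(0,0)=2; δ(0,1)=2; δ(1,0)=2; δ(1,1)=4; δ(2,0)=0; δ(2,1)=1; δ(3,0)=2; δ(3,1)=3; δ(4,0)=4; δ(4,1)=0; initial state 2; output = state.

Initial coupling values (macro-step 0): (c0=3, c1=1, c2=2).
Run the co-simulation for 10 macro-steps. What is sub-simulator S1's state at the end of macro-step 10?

S1 state at macro-step 10 = 2

macro 1: S0 reads c0=3 → after 1×micro: 5; S1 reads c2=2 → after 1×micro: 2; S2 reads c1=2 → after 1×micro: 0 ⇒ (c0=5, c1=2, c2=0)
macro 2: S0 reads c0=5 → after 1×micro: -2; S1 reads c2=0 → after 1×micro: 2; S2 reads c1=2 → after 1×micro: 2 ⇒ (c0=-2, c1=2, c2=2)
macro 3: S0 reads c0=-2 → after 1×micro: -2; S1 reads c2=2 → after 1×micro: 2; S2 reads c1=2 → after 1×micro: 0 ⇒ (c0=-2, c1=2, c2=0)
macro 4: S0 reads c0=-2 → after 1×micro: -2; S1 reads c2=0 → after 1×micro: 2; S2 reads c1=2 → after 1×micro: 2 ⇒ (c0=-2, c1=2, c2=2)
macro 5: S0 reads c0=-2 → after 1×micro: -2; S1 reads c2=2 → after 1×micro: 2; S2 reads c1=2 → after 1×micro: 0 ⇒ (c0=-2, c1=2, c2=0)
macro 6: S0 reads c0=-2 → after 1×micro: -2; S1 reads c2=0 → after 1×micro: 2; S2 reads c1=2 → after 1×micro: 2 ⇒ (c0=-2, c1=2, c2=2)
macro 7: S0 reads c0=-2 → after 1×micro: -2; S1 reads c2=2 → after 1×micro: 2; S2 reads c1=2 → after 1×micro: 0 ⇒ (c0=-2, c1=2, c2=0)
macro 8: S0 reads c0=-2 → after 1×micro: -2; S1 reads c2=0 → after 1×micro: 2; S2 reads c1=2 → after 1×micro: 2 ⇒ (c0=-2, c1=2, c2=2)
macro 9: S0 reads c0=-2 → after 1×micro: -2; S1 reads c2=2 → after 1×micro: 2; S2 reads c1=2 → after 1×micro: 0 ⇒ (c0=-2, c1=2, c2=0)
macro 10: S0 reads c0=-2 → after 1×micro: -2; S1 reads c2=0 → after 1×micro: 2; S2 reads c1=2 → after 1×micro: 2 ⇒ (c0=-2, c1=2, c2=2)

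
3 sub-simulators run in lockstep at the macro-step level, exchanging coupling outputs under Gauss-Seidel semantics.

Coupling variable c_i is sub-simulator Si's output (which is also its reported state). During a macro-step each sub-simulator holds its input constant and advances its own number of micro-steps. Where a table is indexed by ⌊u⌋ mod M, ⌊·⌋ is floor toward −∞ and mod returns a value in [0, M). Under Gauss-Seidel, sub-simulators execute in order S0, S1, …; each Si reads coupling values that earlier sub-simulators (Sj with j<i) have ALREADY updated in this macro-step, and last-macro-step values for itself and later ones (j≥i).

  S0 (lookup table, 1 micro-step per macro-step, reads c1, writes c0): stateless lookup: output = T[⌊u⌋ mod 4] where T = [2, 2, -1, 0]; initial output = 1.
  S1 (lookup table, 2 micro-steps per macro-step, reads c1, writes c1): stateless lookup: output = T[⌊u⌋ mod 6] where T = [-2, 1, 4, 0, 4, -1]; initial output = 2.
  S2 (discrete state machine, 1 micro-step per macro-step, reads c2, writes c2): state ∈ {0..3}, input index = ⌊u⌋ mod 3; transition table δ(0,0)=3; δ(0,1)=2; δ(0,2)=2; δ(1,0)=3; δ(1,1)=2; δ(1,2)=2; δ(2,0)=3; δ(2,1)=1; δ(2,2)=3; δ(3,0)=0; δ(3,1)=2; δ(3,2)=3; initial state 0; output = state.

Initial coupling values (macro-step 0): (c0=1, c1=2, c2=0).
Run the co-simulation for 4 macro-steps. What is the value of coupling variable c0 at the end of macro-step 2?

macro 1: S0 reads c1=2 → after 1×micro: -1; S1 reads c1=2 → after 2×micro: 4; S2 reads c2=0 → after 1×micro: 3 ⇒ (c0=-1, c1=4, c2=3)
macro 2: S0 reads c1=4 → after 1×micro: 2; S1 reads c1=4 → after 2×micro: 4; S2 reads c2=3 → after 1×micro: 0 ⇒ (c0=2, c1=4, c2=0)
macro 3: S0 reads c1=4 → after 1×micro: 2; S1 reads c1=4 → after 2×micro: 4; S2 reads c2=0 → after 1×micro: 3 ⇒ (c0=2, c1=4, c2=3)
macro 4: S0 reads c1=4 → after 1×micro: 2; S1 reads c1=4 → after 2×micro: 4; S2 reads c2=3 → after 1×micro: 0 ⇒ (c0=2, c1=4, c2=0)

c0 at macro-step 2 = 2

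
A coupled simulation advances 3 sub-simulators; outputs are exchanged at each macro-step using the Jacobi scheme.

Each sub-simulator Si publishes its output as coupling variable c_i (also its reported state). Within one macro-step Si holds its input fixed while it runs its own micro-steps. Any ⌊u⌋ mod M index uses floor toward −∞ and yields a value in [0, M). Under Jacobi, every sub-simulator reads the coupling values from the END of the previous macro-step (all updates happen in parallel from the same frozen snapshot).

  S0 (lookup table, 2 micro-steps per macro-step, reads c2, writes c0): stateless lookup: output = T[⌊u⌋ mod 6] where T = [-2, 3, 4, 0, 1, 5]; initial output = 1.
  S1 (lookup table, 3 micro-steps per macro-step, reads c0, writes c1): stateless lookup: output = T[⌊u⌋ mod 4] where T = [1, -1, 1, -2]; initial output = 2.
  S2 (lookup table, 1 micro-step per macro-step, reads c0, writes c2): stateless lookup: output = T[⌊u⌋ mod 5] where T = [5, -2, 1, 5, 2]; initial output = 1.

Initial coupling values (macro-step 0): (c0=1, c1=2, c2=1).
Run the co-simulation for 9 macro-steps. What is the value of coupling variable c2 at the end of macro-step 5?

macro 1: S0 reads c2=1 → after 2×micro: 3; S1 reads c0=1 → after 3×micro: -1; S2 reads c0=1 → after 1×micro: -2 ⇒ (c0=3, c1=-1, c2=-2)
macro 2: S0 reads c2=-2 → after 2×micro: 1; S1 reads c0=3 → after 3×micro: -2; S2 reads c0=3 → after 1×micro: 5 ⇒ (c0=1, c1=-2, c2=5)
macro 3: S0 reads c2=5 → after 2×micro: 5; S1 reads c0=1 → after 3×micro: -1; S2 reads c0=1 → after 1×micro: -2 ⇒ (c0=5, c1=-1, c2=-2)
macro 4: S0 reads c2=-2 → after 2×micro: 1; S1 reads c0=5 → after 3×micro: -1; S2 reads c0=5 → after 1×micro: 5 ⇒ (c0=1, c1=-1, c2=5)
macro 5: S0 reads c2=5 → after 2×micro: 5; S1 reads c0=1 → after 3×micro: -1; S2 reads c0=1 → after 1×micro: -2 ⇒ (c0=5, c1=-1, c2=-2)
macro 6: S0 reads c2=-2 → after 2×micro: 1; S1 reads c0=5 → after 3×micro: -1; S2 reads c0=5 → after 1×micro: 5 ⇒ (c0=1, c1=-1, c2=5)
macro 7: S0 reads c2=5 → after 2×micro: 5; S1 reads c0=1 → after 3×micro: -1; S2 reads c0=1 → after 1×micro: -2 ⇒ (c0=5, c1=-1, c2=-2)
macro 8: S0 reads c2=-2 → after 2×micro: 1; S1 reads c0=5 → after 3×micro: -1; S2 reads c0=5 → after 1×micro: 5 ⇒ (c0=1, c1=-1, c2=5)
macro 9: S0 reads c2=5 → after 2×micro: 5; S1 reads c0=1 → after 3×micro: -1; S2 reads c0=1 → after 1×micro: -2 ⇒ (c0=5, c1=-1, c2=-2)

c2 at macro-step 5 = -2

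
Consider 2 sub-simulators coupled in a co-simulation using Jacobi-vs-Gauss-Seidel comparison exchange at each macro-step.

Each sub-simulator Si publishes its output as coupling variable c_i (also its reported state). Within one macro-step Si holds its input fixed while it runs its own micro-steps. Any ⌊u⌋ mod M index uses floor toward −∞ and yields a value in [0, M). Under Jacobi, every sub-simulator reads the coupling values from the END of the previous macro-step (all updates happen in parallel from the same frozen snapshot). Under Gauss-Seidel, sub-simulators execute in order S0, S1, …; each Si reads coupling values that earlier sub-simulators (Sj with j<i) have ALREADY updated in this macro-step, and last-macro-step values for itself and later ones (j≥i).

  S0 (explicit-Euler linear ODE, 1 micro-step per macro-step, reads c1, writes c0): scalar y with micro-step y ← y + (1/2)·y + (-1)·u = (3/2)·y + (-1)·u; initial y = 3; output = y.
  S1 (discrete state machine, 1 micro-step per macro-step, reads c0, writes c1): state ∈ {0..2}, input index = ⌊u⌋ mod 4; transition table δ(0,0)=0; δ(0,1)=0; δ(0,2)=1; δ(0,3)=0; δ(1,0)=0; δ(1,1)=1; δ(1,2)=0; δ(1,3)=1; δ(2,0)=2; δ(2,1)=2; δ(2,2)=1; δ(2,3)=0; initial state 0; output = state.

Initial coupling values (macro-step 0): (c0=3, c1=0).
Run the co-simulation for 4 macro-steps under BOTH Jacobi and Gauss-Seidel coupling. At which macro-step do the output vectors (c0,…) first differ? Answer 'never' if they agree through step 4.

first divergence at macro-step: 2

[Jacobi] macro 1: S0 reads c1=0 → after 1×micro: 9/2; S1 reads c0=3 → after 1×micro: 0 ⇒ (c0=9/2, c1=0)
[Jacobi] macro 2: S0 reads c1=0 → after 1×micro: 27/4; S1 reads c0=9/2 → after 1×micro: 0 ⇒ (c0=27/4, c1=0)
[Jacobi] macro 3: S0 reads c1=0 → after 1×micro: 81/8; S1 reads c0=27/4 → after 1×micro: 1 ⇒ (c0=81/8, c1=1)
[Jacobi] macro 4: S0 reads c1=1 → after 1×micro: 227/16; S1 reads c0=81/8 → after 1×micro: 0 ⇒ (c0=227/16, c1=0)
[Gauss-Seidel] macro 1: S0 reads c1=0 → after 1×micro: 9/2; S1 reads c0=9/2 → after 1×micro: 0 ⇒ (c0=9/2, c1=0)
[Gauss-Seidel] macro 2: S0 reads c1=0 → after 1×micro: 27/4; S1 reads c0=27/4 → after 1×micro: 1 ⇒ (c0=27/4, c1=1)
[Gauss-Seidel] macro 3: S0 reads c1=1 → after 1×micro: 73/8; S1 reads c0=73/8 → after 1×micro: 1 ⇒ (c0=73/8, c1=1)
[Gauss-Seidel] macro 4: S0 reads c1=1 → after 1×micro: 203/16; S1 reads c0=203/16 → after 1×micro: 0 ⇒ (c0=203/16, c1=0)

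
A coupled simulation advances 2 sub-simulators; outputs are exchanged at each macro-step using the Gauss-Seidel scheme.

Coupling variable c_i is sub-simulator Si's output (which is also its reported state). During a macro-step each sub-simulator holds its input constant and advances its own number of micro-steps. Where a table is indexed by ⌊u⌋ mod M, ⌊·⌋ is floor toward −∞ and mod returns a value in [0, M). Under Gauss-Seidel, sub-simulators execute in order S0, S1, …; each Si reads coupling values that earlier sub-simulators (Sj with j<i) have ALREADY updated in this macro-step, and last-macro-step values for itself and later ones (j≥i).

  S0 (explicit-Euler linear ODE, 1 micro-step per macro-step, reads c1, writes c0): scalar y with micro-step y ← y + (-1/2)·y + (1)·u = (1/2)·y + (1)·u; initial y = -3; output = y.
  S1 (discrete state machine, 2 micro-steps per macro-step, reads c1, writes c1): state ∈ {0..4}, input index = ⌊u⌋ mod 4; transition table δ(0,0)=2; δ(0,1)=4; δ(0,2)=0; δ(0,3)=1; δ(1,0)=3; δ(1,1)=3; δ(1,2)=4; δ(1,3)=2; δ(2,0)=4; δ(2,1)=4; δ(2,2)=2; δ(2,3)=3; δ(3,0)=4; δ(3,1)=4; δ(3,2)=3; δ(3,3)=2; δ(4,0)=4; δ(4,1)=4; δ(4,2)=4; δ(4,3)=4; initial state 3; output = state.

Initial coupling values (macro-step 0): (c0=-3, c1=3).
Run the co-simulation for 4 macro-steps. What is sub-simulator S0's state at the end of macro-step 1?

macro 1: S0 reads c1=3 → after 1×micro: 3/2; S1 reads c1=3 → after 2×micro: 3 ⇒ (c0=3/2, c1=3)
macro 2: S0 reads c1=3 → after 1×micro: 15/4; S1 reads c1=3 → after 2×micro: 3 ⇒ (c0=15/4, c1=3)
macro 3: S0 reads c1=3 → after 1×micro: 39/8; S1 reads c1=3 → after 2×micro: 3 ⇒ (c0=39/8, c1=3)
macro 4: S0 reads c1=3 → after 1×micro: 87/16; S1 reads c1=3 → after 2×micro: 3 ⇒ (c0=87/16, c1=3)

S0 state at macro-step 1 = 3/2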